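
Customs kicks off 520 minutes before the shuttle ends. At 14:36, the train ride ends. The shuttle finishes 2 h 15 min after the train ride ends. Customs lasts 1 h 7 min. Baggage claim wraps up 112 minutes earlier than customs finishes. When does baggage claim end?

The shuttle ends at 14:36 + 135 min = 16:51.
Customs starts at 16:51 − 520 min = 08:11.
Customs ends at 08:11 + 67 min = 09:18.
Baggage claim ends at 09:18 − 112 min = 07:26.

07:26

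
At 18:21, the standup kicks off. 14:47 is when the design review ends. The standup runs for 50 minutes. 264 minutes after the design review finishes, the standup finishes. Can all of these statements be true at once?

Yes

The standup ends at 14:47 + 264 min = 19:11.
The standup starts at 19:11 − 50 min = 18:21.
That matches the stated 18:21, so the schedule is consistent.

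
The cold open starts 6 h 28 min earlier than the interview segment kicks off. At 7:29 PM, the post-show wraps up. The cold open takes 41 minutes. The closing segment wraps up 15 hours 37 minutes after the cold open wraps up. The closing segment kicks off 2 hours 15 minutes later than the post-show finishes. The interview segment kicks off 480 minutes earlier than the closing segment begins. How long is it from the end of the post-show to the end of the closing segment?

245 minutes

The closing segment starts at 7:29 PM + 135 min = 9:44 PM.
The interview segment starts at 9:44 PM − 480 min = 1:44 PM.
The cold open starts at 1:44 PM − 388 min = 7:16 AM.
The cold open ends at 7:16 AM + 41 min = 7:57 AM.
The closing segment ends at 7:57 AM + 937 min = 11:34 PM.
From 7:29 PM to 11:34 PM is 245 minutes.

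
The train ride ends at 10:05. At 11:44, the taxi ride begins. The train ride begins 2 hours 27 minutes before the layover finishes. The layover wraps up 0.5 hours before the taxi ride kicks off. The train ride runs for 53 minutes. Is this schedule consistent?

The layover ends at 11:44 − 30 min = 11:14.
The train ride starts at 11:14 − 147 min = 08:47.
The train ride ends at 08:47 + 53 min = 09:40.
But the train ride is also said to end at 10:05 — a 25-minute conflict.

No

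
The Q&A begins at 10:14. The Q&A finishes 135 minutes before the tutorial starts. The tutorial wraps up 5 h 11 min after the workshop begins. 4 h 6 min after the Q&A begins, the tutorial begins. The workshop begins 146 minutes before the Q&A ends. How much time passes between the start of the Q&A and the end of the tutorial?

The tutorial starts at 10:14 + 246 min = 14:20.
The Q&A ends at 14:20 − 135 min = 12:05.
The workshop starts at 12:05 − 146 min = 09:39.
The tutorial ends at 09:39 + 311 min = 14:50.
From 10:14 to 14:50 is 276 minutes.

276 minutes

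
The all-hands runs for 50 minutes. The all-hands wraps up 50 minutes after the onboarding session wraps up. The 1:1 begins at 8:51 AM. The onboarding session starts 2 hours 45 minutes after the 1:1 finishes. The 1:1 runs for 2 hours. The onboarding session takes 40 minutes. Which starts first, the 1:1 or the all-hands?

The 1:1 ends at 8:51 AM + 120 min = 10:51 AM.
The onboarding session starts at 10:51 AM + 165 min = 1:36 PM.
The onboarding session ends at 1:36 PM + 40 min = 2:16 PM.
The all-hands ends at 2:16 PM + 50 min = 3:06 PM.
The all-hands starts at 3:06 PM − 50 min = 2:16 PM.
The 1:1 starts at 8:51 AM and the all-hands starts at 2:16 PM, so the 1:1 is first.

the 1:1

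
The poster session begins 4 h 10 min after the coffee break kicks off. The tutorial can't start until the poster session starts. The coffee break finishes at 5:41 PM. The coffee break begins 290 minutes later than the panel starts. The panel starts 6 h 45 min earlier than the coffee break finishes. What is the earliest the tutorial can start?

7:56 PM

The panel starts at 5:41 PM − 405 min = 10:56 AM.
The coffee break starts at 10:56 AM + 290 min = 3:46 PM.
The poster session starts at 3:46 PM + 250 min = 7:56 PM.
The tutorial is bounded by the poster session, so the earliest it can start is 7:56 PM.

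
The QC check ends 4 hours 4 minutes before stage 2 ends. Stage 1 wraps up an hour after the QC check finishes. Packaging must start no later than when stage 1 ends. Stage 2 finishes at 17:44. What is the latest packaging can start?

14:40

The QC check ends at 17:44 − 244 min = 13:40.
Stage 1 ends at 13:40 + 60 min = 14:40.
Packaging is bounded by stage 1, so the latest it can start is 14:40.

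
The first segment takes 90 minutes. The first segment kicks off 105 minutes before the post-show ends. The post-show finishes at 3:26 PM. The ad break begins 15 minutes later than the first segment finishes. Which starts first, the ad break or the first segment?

the first segment

The first segment starts at 3:26 PM − 105 min = 1:41 PM.
The first segment ends at 1:41 PM + 90 min = 3:11 PM.
The ad break starts at 3:11 PM + 15 min = 3:26 PM.
The ad break starts at 3:26 PM and the first segment starts at 1:41 PM, so the first segment is first.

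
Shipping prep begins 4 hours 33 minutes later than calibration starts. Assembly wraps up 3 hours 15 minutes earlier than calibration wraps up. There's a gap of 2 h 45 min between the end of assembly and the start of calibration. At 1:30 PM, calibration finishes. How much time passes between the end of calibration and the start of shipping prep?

Assembly ends at 1:30 PM − 195 min = 10:15 AM.
Calibration starts at 10:15 AM + 165 min = 1:00 PM.
Shipping prep starts at 1:00 PM + 273 min = 5:33 PM.
From 1:30 PM to 5:33 PM is 4 h 3 min.

4 h 3 min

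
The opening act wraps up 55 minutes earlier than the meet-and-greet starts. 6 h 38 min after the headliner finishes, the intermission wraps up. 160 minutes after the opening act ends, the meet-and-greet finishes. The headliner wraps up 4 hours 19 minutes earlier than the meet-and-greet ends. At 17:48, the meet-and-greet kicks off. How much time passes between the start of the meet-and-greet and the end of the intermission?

4 h 4 min

The opening act ends at 17:48 − 55 min = 16:53.
The meet-and-greet ends at 16:53 + 160 min = 19:33.
The headliner ends at 19:33 − 259 min = 15:14.
The intermission ends at 15:14 + 398 min = 21:52.
From 17:48 to 21:52 is 4 h 4 min.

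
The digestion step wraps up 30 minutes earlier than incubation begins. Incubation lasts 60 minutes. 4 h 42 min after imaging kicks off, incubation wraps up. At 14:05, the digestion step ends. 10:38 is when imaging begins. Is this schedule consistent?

No

Incubation ends at 10:38 + 282 min = 15:20.
Incubation starts at 15:20 − 60 min = 14:20.
The digestion step ends at 14:20 − 30 min = 13:50.
But the digestion step is also said to end at 14:05 — a 15-minute conflict.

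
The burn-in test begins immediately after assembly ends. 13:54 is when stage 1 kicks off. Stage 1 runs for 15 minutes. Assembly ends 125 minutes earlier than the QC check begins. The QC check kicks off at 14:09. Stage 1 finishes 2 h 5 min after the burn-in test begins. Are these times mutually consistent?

Yes

Assembly ends at 14:09 − 125 min = 12:04.
So the burn-in test starts at 12:04.
Stage 1 ends at 12:04 + 125 min = 14:09.
Stage 1 starts at 14:09 − 15 min = 13:54.
That matches the stated 13:54, so the schedule is consistent.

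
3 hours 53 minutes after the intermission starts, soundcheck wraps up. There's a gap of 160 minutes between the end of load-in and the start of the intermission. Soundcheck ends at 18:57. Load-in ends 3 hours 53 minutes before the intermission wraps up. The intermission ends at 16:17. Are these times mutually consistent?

Load-in ends at 16:17 − 233 min = 12:24.
The intermission starts at 12:24 + 160 min = 15:04.
Soundcheck ends at 15:04 + 233 min = 18:57.
That matches the stated 18:57, so the schedule is consistent.

Yes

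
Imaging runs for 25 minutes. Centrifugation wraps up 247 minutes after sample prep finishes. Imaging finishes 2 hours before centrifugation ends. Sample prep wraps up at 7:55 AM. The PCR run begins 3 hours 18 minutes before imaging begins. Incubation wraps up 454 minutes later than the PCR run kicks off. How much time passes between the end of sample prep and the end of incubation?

Centrifugation ends at 7:55 AM + 247 min = 12:02 PM.
Imaging ends at 12:02 PM − 120 min = 10:02 AM.
Imaging starts at 10:02 AM − 25 min = 9:37 AM.
The PCR run starts at 9:37 AM − 198 min = 6:19 AM.
Incubation ends at 6:19 AM + 454 min = 1:53 PM.
From 7:55 AM to 1:53 PM is 358 minutes.

358 minutes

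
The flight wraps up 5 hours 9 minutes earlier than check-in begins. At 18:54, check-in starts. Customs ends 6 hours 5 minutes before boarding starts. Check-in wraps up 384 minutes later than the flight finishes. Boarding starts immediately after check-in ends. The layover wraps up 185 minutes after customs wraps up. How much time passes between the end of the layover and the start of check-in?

The flight ends at 18:54 − 309 min = 13:45.
Check-in ends at 13:45 + 384 min = 20:09.
So boarding starts at 20:09.
Customs ends at 20:09 − 365 min = 14:04.
The layover ends at 14:04 + 185 min = 17:09.
From 17:09 to 18:54 is 1 h 45 min.

1 h 45 min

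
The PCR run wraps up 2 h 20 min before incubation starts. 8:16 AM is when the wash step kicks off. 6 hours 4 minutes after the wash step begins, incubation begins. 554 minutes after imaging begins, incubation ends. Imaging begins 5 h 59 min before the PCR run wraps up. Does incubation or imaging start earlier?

Incubation starts at 8:16 AM + 364 min = 2:20 PM.
The PCR run ends at 2:20 PM − 140 min = 12:00 PM.
Imaging starts at 12:00 PM − 359 min = 6:01 AM.
Incubation starts at 2:20 PM and imaging starts at 6:01 AM, so imaging is first.

imaging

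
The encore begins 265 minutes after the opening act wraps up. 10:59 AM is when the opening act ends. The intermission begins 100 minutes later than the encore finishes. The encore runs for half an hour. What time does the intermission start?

The encore starts at 10:59 AM + 265 min = 3:24 PM.
The encore ends at 3:24 PM + 30 min = 3:54 PM.
The intermission starts at 3:54 PM + 100 min = 5:34 PM.

5:34 PM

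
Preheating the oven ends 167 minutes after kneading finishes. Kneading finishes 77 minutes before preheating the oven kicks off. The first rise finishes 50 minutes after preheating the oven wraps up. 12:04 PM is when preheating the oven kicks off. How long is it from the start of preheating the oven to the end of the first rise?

Kneading ends at 12:04 PM − 77 min = 10:47 AM.
Preheating the oven ends at 10:47 AM + 167 min = 1:34 PM.
The first rise ends at 1:34 PM + 50 min = 2:24 PM.
From 12:04 PM to 2:24 PM is 2 hours 20 minutes.

2 hours 20 minutes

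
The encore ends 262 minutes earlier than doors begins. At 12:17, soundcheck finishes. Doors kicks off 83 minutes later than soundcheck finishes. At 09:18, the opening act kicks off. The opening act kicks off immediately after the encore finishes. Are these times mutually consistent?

Yes

Doors starts at 12:17 + 83 min = 13:40.
The encore ends at 13:40 − 262 min = 09:18.
So the opening act starts at 09:18.
That matches the stated 09:18, so the schedule is consistent.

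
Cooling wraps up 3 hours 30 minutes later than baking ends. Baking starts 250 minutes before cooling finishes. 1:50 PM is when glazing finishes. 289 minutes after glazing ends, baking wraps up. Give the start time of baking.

Baking ends at 1:50 PM + 289 min = 6:39 PM.
Cooling ends at 6:39 PM + 210 min = 10:09 PM.
Baking starts at 10:09 PM − 250 min = 5:59 PM.

5:59 PM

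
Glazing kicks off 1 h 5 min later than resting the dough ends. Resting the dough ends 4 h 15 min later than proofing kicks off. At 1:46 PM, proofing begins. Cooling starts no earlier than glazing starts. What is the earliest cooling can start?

Resting the dough ends at 1:46 PM + 255 min = 6:01 PM.
Glazing starts at 6:01 PM + 65 min = 7:06 PM.
Cooling is bounded by glazing, so the earliest it can start is 7:06 PM.

7:06 PM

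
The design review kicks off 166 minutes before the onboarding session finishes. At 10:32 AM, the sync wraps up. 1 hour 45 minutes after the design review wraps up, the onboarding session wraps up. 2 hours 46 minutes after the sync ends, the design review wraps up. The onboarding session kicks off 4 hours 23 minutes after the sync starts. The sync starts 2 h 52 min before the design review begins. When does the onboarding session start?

1:48 PM

The design review ends at 10:32 AM + 166 min = 1:18 PM.
The onboarding session ends at 1:18 PM + 105 min = 3:03 PM.
The design review starts at 3:03 PM − 166 min = 12:17 PM.
The sync starts at 12:17 PM − 172 min = 9:25 AM.
The onboarding session starts at 9:25 AM + 263 min = 1:48 PM.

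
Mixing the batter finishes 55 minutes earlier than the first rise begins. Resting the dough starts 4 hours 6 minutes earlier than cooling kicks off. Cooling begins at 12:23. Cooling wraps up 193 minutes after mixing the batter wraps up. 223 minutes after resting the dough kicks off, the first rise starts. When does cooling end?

Resting the dough starts at 12:23 − 246 min = 08:17.
The first rise starts at 08:17 + 223 min = 12:00.
Mixing the batter ends at 12:00 − 55 min = 11:05.
Cooling ends at 11:05 + 193 min = 14:18.

14:18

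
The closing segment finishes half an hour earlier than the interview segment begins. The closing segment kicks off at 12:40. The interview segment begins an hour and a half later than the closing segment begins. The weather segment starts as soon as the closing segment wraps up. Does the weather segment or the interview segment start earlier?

The interview segment starts at 12:40 + 90 min = 14:10.
The closing segment ends at 14:10 − 30 min = 13:40.
So the weather segment starts at 13:40.
The weather segment starts at 13:40 and the interview segment starts at 14:10, so the weather segment is first.

the weather segment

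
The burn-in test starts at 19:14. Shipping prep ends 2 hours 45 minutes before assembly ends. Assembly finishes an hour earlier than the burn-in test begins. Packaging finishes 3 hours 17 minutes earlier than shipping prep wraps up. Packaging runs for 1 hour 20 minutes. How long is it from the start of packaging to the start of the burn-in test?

Assembly ends at 19:14 − 60 min = 18:14.
Shipping prep ends at 18:14 − 165 min = 15:29.
Packaging ends at 15:29 − 197 min = 12:12.
Packaging starts at 12:12 − 80 min = 10:52.
From 10:52 to 19:14 is 502 minutes.

502 minutes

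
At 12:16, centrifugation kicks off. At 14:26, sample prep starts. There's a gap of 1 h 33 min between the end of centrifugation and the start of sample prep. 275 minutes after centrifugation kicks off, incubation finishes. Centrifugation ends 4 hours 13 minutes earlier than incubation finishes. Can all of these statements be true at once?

No

Incubation ends at 12:16 + 275 min = 16:51.
Centrifugation ends at 16:51 − 253 min = 12:38.
Sample prep starts at 12:38 + 93 min = 14:11.
But sample prep is also said to start at 14:26 — a 15-minute conflict.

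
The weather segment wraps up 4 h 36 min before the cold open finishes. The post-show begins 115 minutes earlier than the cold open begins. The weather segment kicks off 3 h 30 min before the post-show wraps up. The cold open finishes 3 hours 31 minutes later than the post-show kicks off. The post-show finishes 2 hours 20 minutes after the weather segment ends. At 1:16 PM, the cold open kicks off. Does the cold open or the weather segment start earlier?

The post-show starts at 1:16 PM − 115 min = 11:21 AM.
The cold open ends at 11:21 AM + 211 min = 2:52 PM.
The weather segment ends at 2:52 PM − 276 min = 10:16 AM.
The post-show ends at 10:16 AM + 140 min = 12:36 PM.
The weather segment starts at 12:36 PM − 210 min = 9:06 AM.
The cold open starts at 1:16 PM and the weather segment starts at 9:06 AM, so the weather segment is first.

the weather segment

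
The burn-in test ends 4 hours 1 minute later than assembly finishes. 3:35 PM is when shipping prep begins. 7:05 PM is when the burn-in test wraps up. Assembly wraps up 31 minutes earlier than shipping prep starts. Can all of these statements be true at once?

Yes

Assembly ends at 3:35 PM − 31 min = 3:04 PM.
The burn-in test ends at 3:04 PM + 241 min = 7:05 PM.
That matches the stated 7:05 PM, so the schedule is consistent.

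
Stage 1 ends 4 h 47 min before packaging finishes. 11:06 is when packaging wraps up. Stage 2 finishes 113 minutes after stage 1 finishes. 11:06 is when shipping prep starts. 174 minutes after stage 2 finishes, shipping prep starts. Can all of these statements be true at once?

Stage 1 ends at 11:06 − 287 min = 06:19.
Stage 2 ends at 06:19 + 113 min = 08:12.
Shipping prep starts at 08:12 + 174 min = 11:06.
That matches the stated 11:06, so the schedule is consistent.

Yes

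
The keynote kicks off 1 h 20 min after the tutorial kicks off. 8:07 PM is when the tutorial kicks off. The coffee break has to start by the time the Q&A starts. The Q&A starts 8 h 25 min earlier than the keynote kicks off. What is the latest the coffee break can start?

The keynote starts at 8:07 PM + 80 min = 9:27 PM.
The Q&A starts at 9:27 PM − 505 min = 1:02 PM.
The coffee break is bounded by the Q&A, so the latest it can start is 1:02 PM.

1:02 PM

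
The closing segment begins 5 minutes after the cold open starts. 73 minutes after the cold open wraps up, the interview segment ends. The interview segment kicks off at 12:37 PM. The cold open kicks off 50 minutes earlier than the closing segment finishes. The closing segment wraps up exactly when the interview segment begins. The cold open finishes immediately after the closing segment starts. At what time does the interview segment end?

1:05 PM

The closing segment ends at 12:37 PM.
The cold open starts at 12:37 PM − 50 min = 11:47 AM.
The closing segment starts at 11:47 AM + 5 min = 11:52 AM.
So the cold open ends at 11:52 AM.
The interview segment ends at 11:52 AM + 73 min = 1:05 PM.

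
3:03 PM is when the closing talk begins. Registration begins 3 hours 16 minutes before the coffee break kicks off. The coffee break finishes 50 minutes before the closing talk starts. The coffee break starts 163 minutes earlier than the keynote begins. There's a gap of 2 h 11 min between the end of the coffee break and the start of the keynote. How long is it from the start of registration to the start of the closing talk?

278 minutes

The coffee break ends at 3:03 PM − 50 min = 2:13 PM.
The keynote starts at 2:13 PM + 131 min = 4:24 PM.
The coffee break starts at 4:24 PM − 163 min = 1:41 PM.
Registration starts at 1:41 PM − 196 min = 10:25 AM.
From 10:25 AM to 3:03 PM is 278 minutes.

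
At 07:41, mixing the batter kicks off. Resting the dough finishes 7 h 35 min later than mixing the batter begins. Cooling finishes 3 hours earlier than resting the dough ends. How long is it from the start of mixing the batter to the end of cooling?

275 minutes

Resting the dough ends at 07:41 + 455 min = 15:16.
Cooling ends at 15:16 − 180 min = 12:16.
From 07:41 to 12:16 is 275 minutes.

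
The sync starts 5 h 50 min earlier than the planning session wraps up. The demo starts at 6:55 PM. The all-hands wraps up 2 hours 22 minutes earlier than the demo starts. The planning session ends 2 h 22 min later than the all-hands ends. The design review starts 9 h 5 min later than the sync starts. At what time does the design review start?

10:10 PM

The all-hands ends at 6:55 PM − 142 min = 4:33 PM.
The planning session ends at 4:33 PM + 142 min = 6:55 PM.
The sync starts at 6:55 PM − 350 min = 1:05 PM.
The design review starts at 1:05 PM + 545 min = 10:10 PM.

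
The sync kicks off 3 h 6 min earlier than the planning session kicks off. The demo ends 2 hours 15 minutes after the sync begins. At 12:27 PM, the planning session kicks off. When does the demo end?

The sync starts at 12:27 PM − 186 min = 9:21 AM.
The demo ends at 9:21 AM + 135 min = 11:36 AM.

11:36 AM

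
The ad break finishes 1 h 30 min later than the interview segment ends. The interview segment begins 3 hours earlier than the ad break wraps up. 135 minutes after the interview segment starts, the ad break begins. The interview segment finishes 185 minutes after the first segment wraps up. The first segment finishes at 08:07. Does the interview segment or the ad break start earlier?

The interview segment ends at 08:07 + 185 min = 11:12.
The ad break ends at 11:12 + 90 min = 12:42.
The interview segment starts at 12:42 − 180 min = 09:42.
The ad break starts at 09:42 + 135 min = 11:57.
The interview segment starts at 09:42 and the ad break starts at 11:57, so the interview segment is first.

the interview segment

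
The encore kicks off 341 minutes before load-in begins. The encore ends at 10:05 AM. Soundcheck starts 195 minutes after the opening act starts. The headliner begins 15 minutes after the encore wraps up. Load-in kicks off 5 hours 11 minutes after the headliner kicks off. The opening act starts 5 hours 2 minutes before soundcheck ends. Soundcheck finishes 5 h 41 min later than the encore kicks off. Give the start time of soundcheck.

The headliner starts at 10:05 AM + 15 min = 10:20 AM.
Load-in starts at 10:20 AM + 311 min = 3:31 PM.
The encore starts at 3:31 PM − 341 min = 9:50 AM.
Soundcheck ends at 9:50 AM + 341 min = 3:31 PM.
The opening act starts at 3:31 PM − 302 min = 10:29 AM.
Soundcheck starts at 10:29 AM + 195 min = 1:44 PM.

1:44 PM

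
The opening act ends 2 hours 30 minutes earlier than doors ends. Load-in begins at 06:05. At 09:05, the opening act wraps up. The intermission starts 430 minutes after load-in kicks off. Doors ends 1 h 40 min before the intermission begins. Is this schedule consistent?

The intermission starts at 06:05 + 430 min = 13:15.
Doors ends at 13:15 − 100 min = 11:35.
The opening act ends at 11:35 − 150 min = 09:05.
That matches the stated 09:05, so the schedule is consistent.

Yes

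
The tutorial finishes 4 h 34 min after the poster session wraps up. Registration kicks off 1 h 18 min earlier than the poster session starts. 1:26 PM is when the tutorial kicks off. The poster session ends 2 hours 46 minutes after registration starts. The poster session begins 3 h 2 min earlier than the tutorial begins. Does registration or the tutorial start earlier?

registration

The poster session starts at 1:26 PM − 182 min = 10:24 AM.
Registration starts at 10:24 AM − 78 min = 9:06 AM.
Registration starts at 9:06 AM and the tutorial starts at 1:26 PM, so registration is first.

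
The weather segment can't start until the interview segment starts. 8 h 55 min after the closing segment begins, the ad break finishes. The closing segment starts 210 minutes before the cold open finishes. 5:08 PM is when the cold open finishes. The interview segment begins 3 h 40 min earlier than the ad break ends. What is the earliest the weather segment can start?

6:53 PM

The closing segment starts at 5:08 PM − 210 min = 1:38 PM.
The ad break ends at 1:38 PM + 535 min = 10:33 PM.
The interview segment starts at 10:33 PM − 220 min = 6:53 PM.
The weather segment is bounded by the interview segment, so the earliest it can start is 6:53 PM.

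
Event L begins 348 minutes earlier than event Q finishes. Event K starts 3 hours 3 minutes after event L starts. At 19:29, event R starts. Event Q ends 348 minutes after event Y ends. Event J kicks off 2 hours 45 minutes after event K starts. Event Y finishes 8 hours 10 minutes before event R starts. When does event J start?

Event Y ends at 19:29 − 490 min = 11:19.
Event Q ends at 11:19 + 348 min = 17:07.
Event L starts at 17:07 − 348 min = 11:19.
Event K starts at 11:19 + 183 min = 14:22.
Event J starts at 14:22 + 165 min = 17:07.

17:07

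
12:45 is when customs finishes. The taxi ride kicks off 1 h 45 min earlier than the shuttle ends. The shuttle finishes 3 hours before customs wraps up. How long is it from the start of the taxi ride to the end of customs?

285 minutes

The shuttle ends at 12:45 − 180 min = 09:45.
The taxi ride starts at 09:45 − 105 min = 08:00.
From 08:00 to 12:45 is 285 minutes.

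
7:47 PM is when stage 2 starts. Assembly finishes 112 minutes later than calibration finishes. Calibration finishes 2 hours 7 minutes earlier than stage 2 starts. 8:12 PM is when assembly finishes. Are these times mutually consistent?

Calibration ends at 7:47 PM − 127 min = 5:40 PM.
Assembly ends at 5:40 PM + 112 min = 7:32 PM.
But assembly is also said to end at 8:12 PM — a 40-minute conflict.

No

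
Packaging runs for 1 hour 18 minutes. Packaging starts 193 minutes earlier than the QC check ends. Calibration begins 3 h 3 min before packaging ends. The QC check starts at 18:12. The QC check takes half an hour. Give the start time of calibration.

13:44

The QC check ends at 18:12 + 30 min = 18:42.
Packaging starts at 18:42 − 193 min = 15:29.
Packaging ends at 15:29 + 78 min = 16:47.
Calibration starts at 16:47 − 183 min = 13:44.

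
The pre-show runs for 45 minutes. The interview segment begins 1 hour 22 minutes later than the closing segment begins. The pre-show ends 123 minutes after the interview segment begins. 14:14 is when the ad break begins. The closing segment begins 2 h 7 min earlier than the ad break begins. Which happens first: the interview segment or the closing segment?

the closing segment

The closing segment starts at 14:14 − 127 min = 12:07.
The interview segment starts at 12:07 + 82 min = 13:29.
The interview segment starts at 13:29 and the closing segment starts at 12:07, so the closing segment is first.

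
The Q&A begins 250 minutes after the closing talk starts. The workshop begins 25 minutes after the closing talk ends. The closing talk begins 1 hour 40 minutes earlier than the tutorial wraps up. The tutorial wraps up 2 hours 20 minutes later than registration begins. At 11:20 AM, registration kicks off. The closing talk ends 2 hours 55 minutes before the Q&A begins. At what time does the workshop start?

1:40 PM

The tutorial ends at 11:20 AM + 140 min = 1:40 PM.
The closing talk starts at 1:40 PM − 100 min = 12:00 PM.
The Q&A starts at 12:00 PM + 250 min = 4:10 PM.
The closing talk ends at 4:10 PM − 175 min = 1:15 PM.
The workshop starts at 1:15 PM + 25 min = 1:40 PM.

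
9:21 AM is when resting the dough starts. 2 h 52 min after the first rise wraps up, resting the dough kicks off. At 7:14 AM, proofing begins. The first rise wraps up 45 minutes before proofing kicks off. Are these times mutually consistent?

The first rise ends at 7:14 AM − 45 min = 6:29 AM.
Resting the dough starts at 6:29 AM + 172 min = 9:21 AM.
That matches the stated 9:21 AM, so the schedule is consistent.

Yes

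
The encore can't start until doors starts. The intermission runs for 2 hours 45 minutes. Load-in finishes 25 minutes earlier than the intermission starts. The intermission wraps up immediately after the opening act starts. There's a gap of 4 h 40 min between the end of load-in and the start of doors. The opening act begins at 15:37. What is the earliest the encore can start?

The intermission ends at 15:37.
The intermission starts at 15:37 − 165 min = 12:52.
Load-in ends at 12:52 − 25 min = 12:27.
Doors starts at 12:27 + 280 min = 17:07.
The encore is bounded by doors, so the earliest it can start is 17:07.

17:07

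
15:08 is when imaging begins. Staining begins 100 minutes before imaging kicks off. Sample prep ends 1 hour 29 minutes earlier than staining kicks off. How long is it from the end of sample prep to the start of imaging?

3 h 9 min

Staining starts at 15:08 − 100 min = 13:28.
Sample prep ends at 13:28 − 89 min = 11:59.
From 11:59 to 15:08 is 3 h 9 min.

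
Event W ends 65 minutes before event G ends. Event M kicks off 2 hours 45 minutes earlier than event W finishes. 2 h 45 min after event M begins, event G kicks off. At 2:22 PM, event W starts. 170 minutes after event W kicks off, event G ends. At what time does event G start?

4:07 PM

Event G ends at 2:22 PM + 170 min = 5:12 PM.
Event W ends at 5:12 PM − 65 min = 4:07 PM.
Event M starts at 4:07 PM − 165 min = 1:22 PM.
Event G starts at 1:22 PM + 165 min = 4:07 PM.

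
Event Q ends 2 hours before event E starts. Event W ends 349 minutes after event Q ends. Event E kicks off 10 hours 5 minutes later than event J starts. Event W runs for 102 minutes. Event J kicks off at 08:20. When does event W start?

Event E starts at 08:20 + 605 min = 18:25.
Event Q ends at 18:25 − 120 min = 16:25.
Event W ends at 16:25 + 349 min = 22:14.
Event W starts at 22:14 − 102 min = 20:32.

20:32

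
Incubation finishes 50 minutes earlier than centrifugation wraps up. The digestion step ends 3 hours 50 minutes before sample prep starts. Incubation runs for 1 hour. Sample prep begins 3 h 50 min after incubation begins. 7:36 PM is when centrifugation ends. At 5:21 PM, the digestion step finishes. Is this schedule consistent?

Incubation ends at 7:36 PM − 50 min = 6:46 PM.
Incubation starts at 6:46 PM − 60 min = 5:46 PM.
Sample prep starts at 5:46 PM + 230 min = 9:36 PM.
The digestion step ends at 9:36 PM − 230 min = 5:46 PM.
But the digestion step is also said to end at 5:21 PM — a 25-minute conflict.

No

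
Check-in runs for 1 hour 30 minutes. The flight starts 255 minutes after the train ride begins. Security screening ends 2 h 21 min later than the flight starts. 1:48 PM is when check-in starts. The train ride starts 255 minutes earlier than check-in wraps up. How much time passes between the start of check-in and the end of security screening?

231 minutes

Check-in ends at 1:48 PM + 90 min = 3:18 PM.
The train ride starts at 3:18 PM − 255 min = 11:03 AM.
The flight starts at 11:03 AM + 255 min = 3:18 PM.
Security screening ends at 3:18 PM + 141 min = 5:39 PM.
From 1:48 PM to 5:39 PM is 231 minutes.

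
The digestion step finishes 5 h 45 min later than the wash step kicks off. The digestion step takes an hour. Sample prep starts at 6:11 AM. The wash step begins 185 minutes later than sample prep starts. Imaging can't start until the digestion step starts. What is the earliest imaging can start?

The wash step starts at 6:11 AM + 185 min = 9:16 AM.
The digestion step ends at 9:16 AM + 345 min = 3:01 PM.
The digestion step starts at 3:01 PM − 60 min = 2:01 PM.
Imaging is bounded by the digestion step, so the earliest it can start is 2:01 PM.

2:01 PM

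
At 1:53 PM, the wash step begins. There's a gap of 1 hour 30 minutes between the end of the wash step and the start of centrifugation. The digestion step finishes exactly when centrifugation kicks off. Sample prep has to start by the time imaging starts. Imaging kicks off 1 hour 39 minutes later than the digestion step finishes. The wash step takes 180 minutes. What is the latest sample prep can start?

8:02 PM

The wash step ends at 1:53 PM + 180 min = 4:53 PM.
Centrifugation starts at 4:53 PM + 90 min = 6:23 PM.
So the digestion step ends at 6:23 PM.
Imaging starts at 6:23 PM + 99 min = 8:02 PM.
Sample prep is bounded by imaging, so the latest it can start is 8:02 PM.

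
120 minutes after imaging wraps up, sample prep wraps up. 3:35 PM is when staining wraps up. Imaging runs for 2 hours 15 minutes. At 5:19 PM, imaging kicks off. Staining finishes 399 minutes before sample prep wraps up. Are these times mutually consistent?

No

Imaging ends at 5:19 PM + 135 min = 7:34 PM.
Sample prep ends at 7:34 PM + 120 min = 9:34 PM.
Staining ends at 9:34 PM − 399 min = 2:55 PM.
But staining is also said to end at 3:35 PM — a 40-minute conflict.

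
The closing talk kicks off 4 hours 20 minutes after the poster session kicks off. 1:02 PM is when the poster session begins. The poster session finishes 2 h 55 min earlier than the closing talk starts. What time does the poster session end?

2:27 PM

The closing talk starts at 1:02 PM + 260 min = 5:22 PM.
The poster session ends at 5:22 PM − 175 min = 2:27 PM.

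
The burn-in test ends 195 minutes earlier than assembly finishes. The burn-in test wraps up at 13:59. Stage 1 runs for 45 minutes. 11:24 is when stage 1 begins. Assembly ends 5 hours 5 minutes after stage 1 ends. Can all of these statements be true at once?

Stage 1 ends at 11:24 + 45 min = 12:09.
Assembly ends at 12:09 + 305 min = 17:14.
The burn-in test ends at 17:14 − 195 min = 13:59.
That matches the stated 13:59, so the schedule is consistent.

Yes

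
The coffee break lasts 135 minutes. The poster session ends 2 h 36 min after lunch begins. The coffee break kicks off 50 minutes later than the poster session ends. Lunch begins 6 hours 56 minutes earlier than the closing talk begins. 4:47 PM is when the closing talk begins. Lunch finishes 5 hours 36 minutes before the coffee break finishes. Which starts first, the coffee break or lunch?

Lunch starts at 4:47 PM − 416 min = 9:51 AM.
The poster session ends at 9:51 AM + 156 min = 12:27 PM.
The coffee break starts at 12:27 PM + 50 min = 1:17 PM.
The coffee break starts at 1:17 PM and lunch starts at 9:51 AM, so lunch is first.

lunch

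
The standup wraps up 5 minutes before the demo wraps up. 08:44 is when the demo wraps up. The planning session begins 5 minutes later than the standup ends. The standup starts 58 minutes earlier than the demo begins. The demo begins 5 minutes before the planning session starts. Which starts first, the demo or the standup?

The standup ends at 08:44 − 5 min = 08:39.
The planning session starts at 08:39 + 5 min = 08:44.
The demo starts at 08:44 − 5 min = 08:39.
The standup starts at 08:39 − 58 min = 07:41.
The demo starts at 08:39 and the standup starts at 07:41, so the standup is first.

the standup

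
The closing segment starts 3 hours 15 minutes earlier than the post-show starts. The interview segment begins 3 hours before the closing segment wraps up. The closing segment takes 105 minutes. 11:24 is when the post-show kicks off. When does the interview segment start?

06:54

The closing segment starts at 11:24 − 195 min = 08:09.
The closing segment ends at 08:09 + 105 min = 09:54.
The interview segment starts at 09:54 − 180 min = 06:54.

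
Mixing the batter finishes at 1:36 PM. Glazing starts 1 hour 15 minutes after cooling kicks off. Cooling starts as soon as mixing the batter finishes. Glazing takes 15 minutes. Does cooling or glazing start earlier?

cooling

Cooling starts at 1:36 PM.
Glazing starts at 1:36 PM + 75 min = 2:51 PM.
Cooling starts at 1:36 PM and glazing starts at 2:51 PM, so cooling is first.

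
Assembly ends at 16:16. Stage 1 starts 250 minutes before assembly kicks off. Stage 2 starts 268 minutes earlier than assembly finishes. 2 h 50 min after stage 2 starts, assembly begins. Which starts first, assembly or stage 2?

stage 2

Stage 2 starts at 16:16 − 268 min = 11:48.
Assembly starts at 11:48 + 170 min = 14:38.
Assembly starts at 14:38 and stage 2 starts at 11:48, so stage 2 is first.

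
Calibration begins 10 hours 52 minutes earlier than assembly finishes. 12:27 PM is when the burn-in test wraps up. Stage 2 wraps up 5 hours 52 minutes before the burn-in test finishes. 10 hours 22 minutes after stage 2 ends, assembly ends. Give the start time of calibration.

Stage 2 ends at 12:27 PM − 352 min = 6:35 AM.
Assembly ends at 6:35 AM + 622 min = 4:57 PM.
Calibration starts at 4:57 PM − 652 min = 6:05 AM.

6:05 AM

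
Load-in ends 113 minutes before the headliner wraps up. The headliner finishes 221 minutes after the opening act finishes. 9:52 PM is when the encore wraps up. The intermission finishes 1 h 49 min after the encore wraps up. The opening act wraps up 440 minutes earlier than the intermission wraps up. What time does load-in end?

The intermission ends at 9:52 PM + 109 min = 11:41 PM.
The opening act ends at 11:41 PM − 440 min = 4:21 PM.
The headliner ends at 4:21 PM + 221 min = 8:02 PM.
Load-in ends at 8:02 PM − 113 min = 6:09 PM.

6:09 PM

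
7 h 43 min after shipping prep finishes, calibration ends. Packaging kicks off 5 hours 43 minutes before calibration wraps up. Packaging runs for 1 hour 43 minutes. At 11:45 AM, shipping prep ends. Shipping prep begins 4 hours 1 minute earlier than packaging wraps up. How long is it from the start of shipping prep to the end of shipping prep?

18 minutes

Calibration ends at 11:45 AM + 463 min = 7:28 PM.
Packaging starts at 7:28 PM − 343 min = 1:45 PM.
Packaging ends at 1:45 PM + 103 min = 3:28 PM.
Shipping prep starts at 3:28 PM − 241 min = 11:27 AM.
From 11:27 AM to 11:45 AM is 18 minutes.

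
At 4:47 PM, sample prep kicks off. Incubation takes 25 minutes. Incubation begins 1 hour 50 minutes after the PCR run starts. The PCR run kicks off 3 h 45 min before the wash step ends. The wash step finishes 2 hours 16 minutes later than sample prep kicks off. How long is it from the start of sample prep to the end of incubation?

46 minutes

The wash step ends at 4:47 PM + 136 min = 7:03 PM.
The PCR run starts at 7:03 PM − 225 min = 3:18 PM.
Incubation starts at 3:18 PM + 110 min = 5:08 PM.
Incubation ends at 5:08 PM + 25 min = 5:33 PM.
From 4:47 PM to 5:33 PM is 46 minutes.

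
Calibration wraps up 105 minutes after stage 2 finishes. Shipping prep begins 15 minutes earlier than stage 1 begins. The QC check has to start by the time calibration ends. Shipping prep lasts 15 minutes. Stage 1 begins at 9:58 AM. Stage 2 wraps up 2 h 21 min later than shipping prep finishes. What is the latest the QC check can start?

Shipping prep starts at 9:58 AM − 15 min = 9:43 AM.
Shipping prep ends at 9:43 AM + 15 min = 9:58 AM.
Stage 2 ends at 9:58 AM + 141 min = 12:19 PM.
Calibration ends at 12:19 PM + 105 min = 2:04 PM.
The QC check is bounded by calibration, so the latest it can start is 2:04 PM.

2:04 PM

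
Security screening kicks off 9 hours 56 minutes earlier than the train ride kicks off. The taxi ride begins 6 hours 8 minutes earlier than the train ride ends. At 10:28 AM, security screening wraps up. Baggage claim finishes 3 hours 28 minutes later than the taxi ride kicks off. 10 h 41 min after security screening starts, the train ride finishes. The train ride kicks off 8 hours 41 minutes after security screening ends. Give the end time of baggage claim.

5:14 PM

The train ride starts at 10:28 AM + 521 min = 7:09 PM.
Security screening starts at 7:09 PM − 596 min = 9:13 AM.
The train ride ends at 9:13 AM + 641 min = 7:54 PM.
The taxi ride starts at 7:54 PM − 368 min = 1:46 PM.
Baggage claim ends at 1:46 PM + 208 min = 5:14 PM.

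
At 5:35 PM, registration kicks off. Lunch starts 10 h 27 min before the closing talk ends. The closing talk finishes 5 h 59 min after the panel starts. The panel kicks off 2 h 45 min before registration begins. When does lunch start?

The panel starts at 5:35 PM − 165 min = 2:50 PM.
The closing talk ends at 2:50 PM + 359 min = 8:49 PM.
Lunch starts at 8:49 PM − 627 min = 10:22 AM.

10:22 AM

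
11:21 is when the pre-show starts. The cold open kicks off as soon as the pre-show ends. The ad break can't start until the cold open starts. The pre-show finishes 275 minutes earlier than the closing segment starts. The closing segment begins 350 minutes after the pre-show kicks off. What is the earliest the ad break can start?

12:36

The closing segment starts at 11:21 + 350 min = 17:11.
The pre-show ends at 17:11 − 275 min = 12:36.
So the cold open starts at 12:36.
The ad break is bounded by the cold open, so the earliest it can start is 12:36.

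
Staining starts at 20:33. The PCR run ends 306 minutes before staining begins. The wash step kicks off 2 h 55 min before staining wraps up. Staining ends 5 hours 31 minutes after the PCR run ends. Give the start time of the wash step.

18:03

The PCR run ends at 20:33 − 306 min = 15:27.
Staining ends at 15:27 + 331 min = 20:58.
The wash step starts at 20:58 − 175 min = 18:03.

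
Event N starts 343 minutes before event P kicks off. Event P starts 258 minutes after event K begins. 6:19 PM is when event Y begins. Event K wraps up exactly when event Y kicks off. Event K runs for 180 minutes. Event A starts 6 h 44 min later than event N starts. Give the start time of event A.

Event K ends at 6:19 PM.
Event K starts at 6:19 PM − 180 min = 3:19 PM.
Event P starts at 3:19 PM + 258 min = 7:37 PM.
Event N starts at 7:37 PM − 343 min = 1:54 PM.
Event A starts at 1:54 PM + 404 min = 8:38 PM.

8:38 PM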